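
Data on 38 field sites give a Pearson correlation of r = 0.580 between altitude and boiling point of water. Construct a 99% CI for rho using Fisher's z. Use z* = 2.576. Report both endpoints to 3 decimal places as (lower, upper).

z_r = atanh(0.580) = 0.662463;  SE = 1/√(n−3) = 1/√35 = 0.169031
z-limits: 0.662463 ± 2.576·0.169031 = 0.662463 ± 0.435424 = [0.227039, 1.097887]
ρ-limits: (tanh 0.227039, tanh 1.097887) = (0.223, 0.800)

(0.223, 0.800)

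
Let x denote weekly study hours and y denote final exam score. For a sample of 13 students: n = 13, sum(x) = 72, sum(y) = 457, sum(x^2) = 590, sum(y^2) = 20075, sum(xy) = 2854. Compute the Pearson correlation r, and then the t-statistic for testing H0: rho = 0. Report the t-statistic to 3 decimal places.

1.316

S_xy = nΣxy − ΣxΣy = 13·2854 − 72·457 = 37102 − 32904 = 4198
S_xx = nΣx² − (Σx)² = 13·590 − 72² = 7670 − 5184 = 2486
S_yy = nΣy² − (Σy)² = 13·20075 − 457² = 260975 − 208849 = 52126
r = S_xy / √(S_xx·S_yy) = 4198 / √(2486·52126) = 4198 / √129585236 = 4198 / 11383.5511 = 0.3688
t = r·√(n−2)/√(1−r²) = 0.3688·√11 / √(1−0.136013) = 1.223171 / 0.929509 = 1.316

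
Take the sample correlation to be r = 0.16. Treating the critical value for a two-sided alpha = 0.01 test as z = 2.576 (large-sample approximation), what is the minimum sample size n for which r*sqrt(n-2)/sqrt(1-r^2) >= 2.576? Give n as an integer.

255

r√(n−2)/√(1−r²) ≥ 2.576  ⇔  n−2 ≥ (2.576)²·(1−r²)/r²
(1−r²)/r² = (1−0.0256)/0.0256 = 38.0625
n ≥ 2 + 6.635776·38.0625 = 2 + 252.5742 = 254.5742
⌈254.5742⌉ = 255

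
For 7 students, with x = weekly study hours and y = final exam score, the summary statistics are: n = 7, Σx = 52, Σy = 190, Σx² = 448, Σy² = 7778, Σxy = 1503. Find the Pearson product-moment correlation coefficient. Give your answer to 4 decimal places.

S_xy = nΣxy − ΣxΣy = 7·1503 − 52·190 = 10521 − 9880 = 641
S_xx = nΣx² − (Σx)² = 7·448 − 52² = 3136 − 2704 = 432
S_yy = nΣy² − (Σy)² = 7·7778 − 190² = 54446 − 36100 = 18346
r = S_xy / √(S_xx·S_yy) = 641 / √(432·18346) = 641 / √7925472 = 641 / 2815.2215 = 0.2277

0.2277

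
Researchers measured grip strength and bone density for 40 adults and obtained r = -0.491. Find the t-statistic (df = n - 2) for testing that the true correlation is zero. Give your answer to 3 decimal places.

-3.474

t = r·√(n−2) / √(1−r²) with r = -0.491, n = 40
  = -0.491·√38 / √(1 − 0.241081)
  = -0.491·6.164414 / 0.871160
  = -3.026727 / 0.871160 = -3.474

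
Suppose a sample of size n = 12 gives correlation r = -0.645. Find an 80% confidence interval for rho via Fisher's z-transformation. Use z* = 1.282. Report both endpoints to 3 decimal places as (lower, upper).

Fisher z: z_r = atanh(r) = ½·ln((1+(-0.645))/(1−(-0.645))) = -0.766689
SE(z) = 1/√(n−3) = 1/√9 = 0.333333
80% ⇒ z* = 1.282; margin = 1.282·0.333333 = 0.427333
CI on z-scale: (-1.194022, -0.339356)
Back-transform: tanh(-1.194022) = -0.831822, tanh(-0.339356) = -0.326902

(-0.832, -0.327)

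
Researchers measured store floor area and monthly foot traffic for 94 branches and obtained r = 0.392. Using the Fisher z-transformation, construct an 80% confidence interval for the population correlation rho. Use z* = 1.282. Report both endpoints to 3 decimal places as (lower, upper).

(0.273, 0.499)

z_r = atanh(0.392) = 0.414161;  SE = 1/√(n−3) = 1/√91 = 0.104828
z-limits: 0.414161 ± 1.282·0.104828 = 0.414161 ± 0.134389 = [0.279772, 0.548550]
ρ-limits: (tanh 0.279772, tanh 0.548550) = (0.273, 0.499)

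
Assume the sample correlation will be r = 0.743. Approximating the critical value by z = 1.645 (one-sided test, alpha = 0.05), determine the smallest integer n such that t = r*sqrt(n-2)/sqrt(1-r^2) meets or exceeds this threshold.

Need r·√(n−2)/√(1−r²) ≥ 1.645
√(n−2) ≥ 1.645·√(1−0.552049) / 0.743 = 1.645·0.669291 / 0.743 = 1.4818
n−2 ≥ 2.1957  ⇒  n ≥ 4.1957
Smallest integer n = 5

5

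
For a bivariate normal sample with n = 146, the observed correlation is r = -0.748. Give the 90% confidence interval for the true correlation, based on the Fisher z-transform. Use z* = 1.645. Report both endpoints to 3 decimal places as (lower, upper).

(-0.803, -0.681)

Fisher z: z_r = atanh(r) = ½·ln((1+(-0.748))/(1−(-0.748))) = -0.968399
SE(z) = 1/√(n−3) = 1/√143 = 0.083624
90% ⇒ z* = 1.645; margin = 1.645·0.083624 = 0.137561
CI on z-scale: (-1.105960, -0.830838)
Back-transform: tanh(-1.105960) = -0.802630, tanh(-0.830838) = -0.680926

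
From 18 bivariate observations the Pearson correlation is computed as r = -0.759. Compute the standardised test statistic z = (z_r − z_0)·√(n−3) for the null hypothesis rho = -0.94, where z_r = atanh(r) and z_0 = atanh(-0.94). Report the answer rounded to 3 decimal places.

2.882

Fisher z: atanh(-0.759) = -0.993852, atanh(-0.94) = -1.738049
z = (z_r − z_0)·√(n−3) = (-0.993852 − (-1.738049))·√15 = 0.744197 · 3.872983 = 2.882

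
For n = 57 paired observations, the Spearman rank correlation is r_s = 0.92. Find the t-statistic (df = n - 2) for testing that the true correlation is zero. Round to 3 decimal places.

17.409

t = r_s·√(n−2) / √(1−r_s²) with r_s = 0.92, n = 57
  = 0.92·√55 / √(1 − 0.8464)
  = 0.92·7.416198 / 0.391918
  = 6.822902 / 0.391918 = 17.409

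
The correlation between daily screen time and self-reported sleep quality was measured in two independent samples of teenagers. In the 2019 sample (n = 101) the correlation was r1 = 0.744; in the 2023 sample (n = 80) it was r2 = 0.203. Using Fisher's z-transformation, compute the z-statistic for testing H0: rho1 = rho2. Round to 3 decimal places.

Fisher z-transforms: z1 = atanh(0.744) = 0.959380, z2 = atanh(0.203) = 0.205860; difference d = 0.753520
Var(d) = 1/98 + 1/77 = 0.0102041 + 0.0129870 = 0.0231911
z = d/√Var(d) = 0.753520 / √0.0231911 = 0.753520 / 0.152286 = 4.948

4.948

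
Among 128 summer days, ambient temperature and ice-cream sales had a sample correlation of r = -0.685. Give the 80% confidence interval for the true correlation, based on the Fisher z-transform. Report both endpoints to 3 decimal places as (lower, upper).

Fisher z: z_r = atanh(r) = ½·ln((1+(-0.685))/(1−(-0.685))) = -0.838474
SE(z) = 1/√(n−3) = 1/√125 = 0.089443
80% ⇒ z* = 1.282; margin = 1.282·0.089443 = 0.114666
CI on z-scale: (-0.953140, -0.723808)
Back-transform: tanh(-0.953140) = -0.741201, tanh(-0.723808) = -0.619263

(-0.741, -0.619)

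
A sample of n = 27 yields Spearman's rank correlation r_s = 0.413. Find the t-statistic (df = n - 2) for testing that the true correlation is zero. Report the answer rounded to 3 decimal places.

2.267

1 − r_s² = 1 − 0.170569 = 0.829431;  √(1−r_s²) = 0.910731
√(n−2) = √25 = 5.000000
t = r_s·√(n−2)/√(1−r_s²) = 0.413 · 5.000000 / 0.910731 = 2.267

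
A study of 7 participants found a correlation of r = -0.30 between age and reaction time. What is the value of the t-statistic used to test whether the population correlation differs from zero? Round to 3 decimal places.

-0.703

1 − r² = 1 − 0.0900 = 0.9100;  √(1−r²) = 0.953939
√(n−2) = √5 = 2.236068
t = r·√(n−2)/√(1−r²) = -0.30 · 2.236068 / 0.953939 = -0.703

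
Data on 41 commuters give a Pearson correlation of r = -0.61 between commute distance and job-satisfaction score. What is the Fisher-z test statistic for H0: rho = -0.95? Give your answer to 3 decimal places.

Fisher z: atanh(-0.61) = -0.708921, atanh(-0.95) = -1.831781
z = (z_r − z_0)·√(n−3) = (-0.708921 − (-1.831781))·√38 = 1.122860 · 6.164414 = 6.922

6.922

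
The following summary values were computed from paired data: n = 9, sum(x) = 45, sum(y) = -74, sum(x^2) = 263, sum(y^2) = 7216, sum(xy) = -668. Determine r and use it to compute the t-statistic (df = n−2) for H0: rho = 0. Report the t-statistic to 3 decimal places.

-1.957

S_xy = nΣxy − ΣxΣy = 9·(-668) − 45·(-74) = -6012 − (-3330) = -2682
S_xx = nΣx² − (Σx)² = 9·263 − 45² = 2367 − 2025 = 342
S_yy = nΣy² − (Σy)² = 9·7216 − (-74)² = 64944 − 5476 = 59468
r = S_xy / √(S_xx·S_yy) = -2682 / √(342·59468) = -2682 / √20338056 = -2682 / 4509.7734 = -0.5947
t = r·√(n−2)/√(1−r²) = -0.5947·√7 / √(1−0.353668) = -1.573428 / 0.803948 = -1.957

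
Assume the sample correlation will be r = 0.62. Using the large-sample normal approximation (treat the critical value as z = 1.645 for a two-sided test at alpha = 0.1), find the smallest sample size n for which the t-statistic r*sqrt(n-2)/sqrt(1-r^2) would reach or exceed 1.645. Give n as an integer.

r√(n−2)/√(1−r²) ≥ 1.645  ⇔  n−2 ≥ (1.645)²·(1−r²)/r²
(1−r²)/r² = (1−0.3844)/0.3844 = 1.6015
n ≥ 2 + 2.706025·1.6015 = 2 + 4.3337 = 6.3337
⌈6.3337⌉ = 7

7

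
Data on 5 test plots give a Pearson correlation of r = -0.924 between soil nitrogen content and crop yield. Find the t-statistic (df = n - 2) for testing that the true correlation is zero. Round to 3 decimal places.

1 − r² = 1 − 0.853776 = 0.146224;  √(1−r²) = 0.382392
√(n−2) = √3 = 1.732051
t = r·√(n−2)/√(1−r²) = -0.924 · 1.732051 / 0.382392 = -4.185

-4.185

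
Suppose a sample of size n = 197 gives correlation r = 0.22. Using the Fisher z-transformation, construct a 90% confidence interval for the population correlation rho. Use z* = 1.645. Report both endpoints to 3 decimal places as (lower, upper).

(0.105, 0.329)

Fisher z: z_r = atanh(r) = ½·ln((1+0.22)/(1−0.22)) = 0.223656
SE(z) = 1/√(n−3) = 1/√194 = 0.071796
90% ⇒ z* = 1.645; margin = 1.645·0.071796 = 0.118104
CI on z-scale: (0.105552, 0.341760)
Back-transform: tanh(0.105552) = 0.105162, tanh(0.341760) = 0.329048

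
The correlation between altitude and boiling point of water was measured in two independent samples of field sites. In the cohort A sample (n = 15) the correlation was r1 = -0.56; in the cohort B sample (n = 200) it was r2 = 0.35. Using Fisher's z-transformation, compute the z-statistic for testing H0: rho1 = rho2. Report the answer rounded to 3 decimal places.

z1 = atanh(-0.56) = -0.632833,  z2 = atanh(0.35) = 0.365444
SE = √(1/(n1−3) + 1/(n2−3)) = √(1/12 + 1/197) = √(0.0833333 + 0.0050761) = √0.0884094 = 0.297337
z = (z1 − z2)/SE = (-0.632833 − 0.365444) / 0.297337 = -0.998277 / 0.297337 = -3.357

-3.357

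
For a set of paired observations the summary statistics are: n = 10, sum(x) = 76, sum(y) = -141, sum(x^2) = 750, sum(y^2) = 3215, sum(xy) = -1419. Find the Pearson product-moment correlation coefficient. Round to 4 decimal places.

-0.7554

Numerator: nΣxy − (Σx)(Σy) = 10·(-1419) − (76)(-141) = -3474
Denominator: √[(nΣx²−(Σx)²)(nΣy²−(Σy)²)]
  nΣx²−(Σx)² = 10·750 − 5776 = 1724;  nΣy²−(Σy)² = 10·3215 − 19881 = 12269
  √(1724·12269) = √21151756 = 4599.1038
r = -3474 / 4599.1038 = -0.7554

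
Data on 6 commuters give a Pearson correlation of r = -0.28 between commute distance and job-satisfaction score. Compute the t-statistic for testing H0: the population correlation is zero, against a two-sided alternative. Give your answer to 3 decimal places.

1 − r² = 1 − 0.0784 = 0.9216;  √(1−r²) = 0.960000
√(n−2) = √4 = 2.000000
t = r·√(n−2)/√(1−r²) = -0.28 · 2.000000 / 0.960000 = -0.583

-0.583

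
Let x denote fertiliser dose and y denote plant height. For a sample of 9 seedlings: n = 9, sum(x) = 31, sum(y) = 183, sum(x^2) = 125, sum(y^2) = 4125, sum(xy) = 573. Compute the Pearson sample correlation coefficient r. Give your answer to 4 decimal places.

Numerator: nΣxy − (Σx)(Σy) = 9·573 − (31)(183) = -516
Denominator: √[(nΣx²−(Σx)²)(nΣy²−(Σy)²)]
  nΣx²−(Σx)² = 9·125 − 961 = 164;  nΣy²−(Σy)² = 9·4125 − 33489 = 3636
  √(164·3636) = √596304 = 772.2072
r = -516 / 772.2072 = -0.6682

-0.6682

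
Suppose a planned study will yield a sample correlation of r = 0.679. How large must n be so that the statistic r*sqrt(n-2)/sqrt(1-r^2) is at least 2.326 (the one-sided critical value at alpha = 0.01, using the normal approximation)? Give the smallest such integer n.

r√(n−2)/√(1−r²) ≥ 2.326  ⇔  n−2 ≥ (2.326)²·(1−r²)/r²
(1−r²)/r² = (1−0.461041)/0.461041 = 1.1690
n ≥ 2 + 5.410276·1.1690 = 2 + 6.3246 = 8.3246
⌈8.3246⌉ = 9

9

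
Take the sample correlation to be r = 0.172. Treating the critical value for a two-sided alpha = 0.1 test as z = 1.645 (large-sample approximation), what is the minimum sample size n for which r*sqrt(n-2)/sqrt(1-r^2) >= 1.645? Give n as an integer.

r√(n−2)/√(1−r²) ≥ 1.645  ⇔  n−2 ≥ (1.645)²·(1−r²)/r²
(1−r²)/r² = (1−0.029584)/0.029584 = 32.8021
n ≥ 2 + 2.706025·32.8021 = 2 + 88.7633 = 90.7633
⌈90.7633⌉ = 91

91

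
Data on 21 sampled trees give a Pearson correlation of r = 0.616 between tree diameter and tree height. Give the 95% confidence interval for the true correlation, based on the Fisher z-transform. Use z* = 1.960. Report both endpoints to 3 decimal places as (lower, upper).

z_r = atanh(0.616) = 0.718533;  SE = 1/√(n−3) = 1/√18 = 0.235702
z-limits: 0.718533 ± 1.960·0.235702 = 0.718533 ± 0.461976 = [0.256557, 1.180509]
ρ-limits: (tanh 0.256557, tanh 1.180509) = (0.251, 0.828)

(0.251, 0.828)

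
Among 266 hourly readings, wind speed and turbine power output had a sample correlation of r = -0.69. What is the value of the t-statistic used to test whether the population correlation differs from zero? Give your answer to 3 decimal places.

-15.489

1 − r² = 1 − 0.4761 = 0.5239;  √(1−r²) = 0.723809
√(n−2) = √264 = 16.248077
t = r·√(n−2)/√(1−r²) = -0.69 · 16.248077 / 0.723809 = -15.489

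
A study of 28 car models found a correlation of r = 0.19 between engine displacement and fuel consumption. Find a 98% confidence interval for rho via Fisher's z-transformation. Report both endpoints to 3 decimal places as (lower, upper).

z_r = atanh(0.19) = 0.192337;  SE = 1/√(n−3) = 1/√25 = 0.200000
z-limits: 0.192337 ± 2.326·0.200000 = 0.192337 ± 0.465200 = [-0.272863, 0.657537]
ρ-limits: (tanh -0.272863, tanh 0.657537) = (-0.266, 0.577)

(-0.266, 0.577)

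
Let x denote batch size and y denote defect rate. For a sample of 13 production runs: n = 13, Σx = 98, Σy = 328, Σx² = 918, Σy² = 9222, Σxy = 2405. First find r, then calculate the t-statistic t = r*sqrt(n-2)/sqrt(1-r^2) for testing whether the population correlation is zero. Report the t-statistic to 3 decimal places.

S_xy = nΣxy − ΣxΣy = 13·2405 − 98·328 = 31265 − 32144 = -879
S_xx = nΣx² − (Σx)² = 13·918 − 98² = 11934 − 9604 = 2330
S_yy = nΣy² − (Σy)² = 13·9222 − 328² = 119886 − 107584 = 12302
r = S_xy / √(S_xx·S_yy) = -879 / √(2330·12302) = -879 / √28663660 = -879 / 5353.8453 = -0.1642
t = r·√(n−2)/√(1−r²) = -0.1642·√11 / √(1−0.026962) = -0.544590 / 0.986427 = -0.552

-0.552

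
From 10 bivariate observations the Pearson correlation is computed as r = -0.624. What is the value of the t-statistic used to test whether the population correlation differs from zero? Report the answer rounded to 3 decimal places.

-2.259

1 − r² = 1 − 0.389376 = 0.610624;  √(1−r²) = 0.781424
√(n−2) = √8 = 2.828427
t = r·√(n−2)/√(1−r²) = -0.624 · 2.828427 / 0.781424 = -2.259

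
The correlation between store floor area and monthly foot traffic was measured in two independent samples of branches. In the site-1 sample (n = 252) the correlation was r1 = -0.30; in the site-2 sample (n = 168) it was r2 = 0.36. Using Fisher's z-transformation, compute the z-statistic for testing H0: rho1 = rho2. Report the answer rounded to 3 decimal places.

z1 = atanh(-0.30) = -0.309520,  z2 = atanh(0.36) = 0.376886
SE = √(1/(n1−3) + 1/(n2−3)) = √(1/249 + 1/165) = √(0.0040161 + 0.0060606) = √0.0100767 = 0.100383
z = (z1 − z2)/SE = (-0.309520 − 0.376886) / 0.100383 = -0.686406 / 0.100383 = -6.838

-6.838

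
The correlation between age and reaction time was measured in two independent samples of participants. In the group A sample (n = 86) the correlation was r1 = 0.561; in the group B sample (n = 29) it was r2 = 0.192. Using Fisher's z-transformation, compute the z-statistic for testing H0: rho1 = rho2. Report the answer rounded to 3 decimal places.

z1 = atanh(0.561) = 0.634291,  z2 = atanh(0.192) = 0.194413
SE = √(1/(n1−3) + 1/(n2−3)) = √(1/83 + 1/26) = √(0.0120482 + 0.0384615) = √0.0505097 = 0.224744
z = (z1 − z2)/SE = (0.634291 − 0.194413) / 0.224744 = 0.439878 / 0.224744 = 1.957

1.957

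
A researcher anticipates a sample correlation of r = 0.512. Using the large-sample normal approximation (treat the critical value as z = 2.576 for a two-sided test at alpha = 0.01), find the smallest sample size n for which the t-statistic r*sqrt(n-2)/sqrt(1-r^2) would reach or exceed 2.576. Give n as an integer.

21

r√(n−2)/√(1−r²) ≥ 2.576  ⇔  n−2 ≥ (2.576)²·(1−r²)/r²
(1−r²)/r² = (1−0.262144)/0.262144 = 2.8147
n ≥ 2 + 6.635776·2.8147 = 2 + 18.6777 = 20.6777
⌈20.6777⌉ = 21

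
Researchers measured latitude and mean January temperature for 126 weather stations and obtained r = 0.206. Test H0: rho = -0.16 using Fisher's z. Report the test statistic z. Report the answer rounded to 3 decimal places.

4.108

z_r = atanh(0.206) = 0.208990,  z_0 = atanh(-0.16) = -0.161387
SE = 1/√(n−3) = 1/√123 = 0.090167
z = (z_r − z_0)/SE = (0.208990 − (-0.161387)) / 0.090167 = 0.370377 / 0.090167 = 4.108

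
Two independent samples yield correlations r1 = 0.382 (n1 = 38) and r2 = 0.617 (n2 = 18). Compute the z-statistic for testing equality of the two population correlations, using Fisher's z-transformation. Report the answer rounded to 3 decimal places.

-1.030

Fisher z-transforms: z1 = atanh(0.382) = 0.402399, z2 = atanh(0.617) = 0.720146; difference d = -0.317747
Var(d) = 1/35 + 1/15 = 0.0285714 + 0.0666667 = 0.0952381
z = d/√Var(d) = -0.317747 / √0.0952381 = -0.317747 / 0.308607 = -1.030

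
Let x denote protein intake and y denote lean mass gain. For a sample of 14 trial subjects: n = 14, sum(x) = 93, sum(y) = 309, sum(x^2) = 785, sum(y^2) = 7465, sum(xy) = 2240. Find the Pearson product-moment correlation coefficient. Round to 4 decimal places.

0.5705

S_xy = nΣxy − ΣxΣy = 14·2240 − 93·309 = 31360 − 28737 = 2623
S_xx = nΣx² − (Σx)² = 14·785 − 93² = 10990 − 8649 = 2341
S_yy = nΣy² − (Σy)² = 14·7465 − 309² = 104510 − 95481 = 9029
r = S_xy / √(S_xx·S_yy) = 2623 / √(2341·9029) = 2623 / √21136889 = 2623 / 4597.4872 = 0.5705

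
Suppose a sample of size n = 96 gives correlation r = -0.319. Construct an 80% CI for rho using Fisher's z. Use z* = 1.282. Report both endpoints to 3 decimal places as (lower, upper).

Fisher z: z_r = atanh(r) = ½·ln((1+(-0.319))/(1−(-0.319))) = -0.330533
SE(z) = 1/√(n−3) = 1/√93 = 0.103695
80% ⇒ z* = 1.282; margin = 1.282·0.103695 = 0.132937
CI on z-scale: (-0.463470, -0.197596)
Back-transform: tanh(-0.463470) = -0.432908, tanh(-0.197596) = -0.195064

(-0.433, -0.195)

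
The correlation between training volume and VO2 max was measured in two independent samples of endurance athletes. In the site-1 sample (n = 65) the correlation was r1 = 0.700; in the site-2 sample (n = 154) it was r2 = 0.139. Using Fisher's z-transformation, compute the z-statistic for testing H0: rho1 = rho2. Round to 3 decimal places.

Fisher z-transforms: z1 = atanh(0.700) = 0.867301, z2 = atanh(0.139) = 0.139906; difference d = 0.727395
Var(d) = 1/62 + 1/151 = 0.0161290 + 0.0066225 = 0.0227515
z = d/√Var(d) = 0.727395 / √0.0227515 = 0.727395 / 0.150836 = 4.822

4.822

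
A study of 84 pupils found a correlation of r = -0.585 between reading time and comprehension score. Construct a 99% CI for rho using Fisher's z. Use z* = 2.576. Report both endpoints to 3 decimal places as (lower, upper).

(-0.743, -0.366)

z_r = atanh(-0.585) = -0.670031;  SE = 1/√(n−3) = 1/√81 = 0.111111
z-limits: -0.670031 ± 2.576·0.111111 = -0.670031 ± 0.286222 = [-0.956253, -0.383809]
ρ-limits: (tanh -0.956253, tanh -0.383809) = (-0.743, -0.366)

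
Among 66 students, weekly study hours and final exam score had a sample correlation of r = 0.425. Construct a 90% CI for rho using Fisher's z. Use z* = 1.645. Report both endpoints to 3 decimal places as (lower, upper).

Fisher z: z_r = atanh(r) = ½·ln((1+0.425)/(1−0.425)) = 0.453779
SE(z) = 1/√(n−3) = 1/√63 = 0.125988
90% ⇒ z* = 1.645; margin = 1.645·0.125988 = 0.207250
CI on z-scale: (0.246529, 0.661029)
Back-transform: tanh(0.246529) = 0.241653, tanh(0.661029) = 0.579048

(0.242, 0.579)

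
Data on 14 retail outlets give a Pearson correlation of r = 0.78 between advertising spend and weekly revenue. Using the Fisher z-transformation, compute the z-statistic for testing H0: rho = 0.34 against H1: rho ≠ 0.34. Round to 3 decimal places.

Fisher z: atanh(0.78) = 1.045371, atanh(0.34) = 0.354093
z = (z_r − z_0)·√(n−3) = (1.045371 − 0.354093)·√11 = 0.691278 · 3.316625 = 2.293

2.293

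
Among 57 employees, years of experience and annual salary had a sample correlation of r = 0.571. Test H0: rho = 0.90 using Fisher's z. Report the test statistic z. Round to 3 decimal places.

-6.049

Fisher z: atanh(0.571) = 0.649005, atanh(0.90) = 1.472219
z = (z_r − z_0)·√(n−3) = (0.649005 − 1.472219)·√54 = -0.823214 · 7.348469 = -6.049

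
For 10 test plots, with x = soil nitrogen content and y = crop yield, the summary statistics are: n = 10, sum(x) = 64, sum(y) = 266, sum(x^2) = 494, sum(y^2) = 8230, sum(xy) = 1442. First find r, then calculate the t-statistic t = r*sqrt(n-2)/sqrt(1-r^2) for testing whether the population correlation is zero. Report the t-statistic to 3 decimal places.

S_xy = nΣxy − ΣxΣy = 10·1442 − 64·266 = 14420 − 17024 = -2604
S_xx = nΣx² − (Σx)² = 10·494 − 64² = 4940 − 4096 = 844
S_yy = nΣy² − (Σy)² = 10·8230 − 266² = 82300 − 70756 = 11544
r = S_xy / √(S_xx·S_yy) = -2604 / √(844·11544) = -2604 / √9743136 = -2604 / 3121.3997 = -0.8342
t = r·√(n−2)/√(1−r²) = -0.8342·√8 / √(1−0.695890) = -2.359474 / 0.551462 = -4.279

-4.279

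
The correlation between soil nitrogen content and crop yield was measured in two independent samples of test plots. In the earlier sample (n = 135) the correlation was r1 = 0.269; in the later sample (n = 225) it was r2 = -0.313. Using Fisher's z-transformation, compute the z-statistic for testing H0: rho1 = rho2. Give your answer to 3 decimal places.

Fisher z-transforms: z1 = atanh(0.269) = 0.275786, z2 = atanh(-0.313) = -0.323868; difference d = 0.599654
Var(d) = 1/132 + 1/222 = 0.0075758 + 0.0045045 = 0.0120803
z = d/√Var(d) = 0.599654 / √0.0120803 = 0.599654 / 0.109910 = 5.456

5.456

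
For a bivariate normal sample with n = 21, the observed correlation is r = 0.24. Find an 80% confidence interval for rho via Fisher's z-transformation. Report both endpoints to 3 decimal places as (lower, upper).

Fisher z: z_r = atanh(r) = ½·ln((1+0.24)/(1−0.24)) = 0.244774
SE(z) = 1/√(n−3) = 1/√18 = 0.235702
80% ⇒ z* = 1.282; margin = 1.282·0.235702 = 0.302170
CI on z-scale: (-0.057396, 0.546944)
Back-transform: tanh(-0.057396) = -0.057333, tanh(0.546944) = 0.498226

(-0.057, 0.498)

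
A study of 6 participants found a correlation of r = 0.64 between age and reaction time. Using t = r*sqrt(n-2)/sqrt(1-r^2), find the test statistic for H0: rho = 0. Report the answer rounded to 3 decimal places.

t = r·√(n−2) / √(1−r²) with r = 0.64, n = 6
  = 0.64·√4 / √(1 − 0.4096)
  = 0.64·2.000000 / 0.768375
  = 1.280000 / 0.768375 = 1.666

1.666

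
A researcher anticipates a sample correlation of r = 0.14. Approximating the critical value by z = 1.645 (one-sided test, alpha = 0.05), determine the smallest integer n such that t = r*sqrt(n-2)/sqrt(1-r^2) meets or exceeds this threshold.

138

r√(n−2)/√(1−r²) ≥ 1.645  ⇔  n−2 ≥ (1.645)²·(1−r²)/r²
(1−r²)/r² = (1−0.0196)/0.0196 = 50.0204
n ≥ 2 + 2.706025·50.0204 = 2 + 135.3565 = 137.3565
⌈137.3565⌉ = 138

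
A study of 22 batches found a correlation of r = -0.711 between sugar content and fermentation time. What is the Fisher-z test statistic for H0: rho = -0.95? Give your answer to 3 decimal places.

4.109

z_r = atanh(-0.711) = -0.889203,  z_0 = atanh(-0.95) = -1.831781
SE = 1/√(n−3) = 1/√19 = 0.229416
z = (z_r − z_0)/SE = (-0.889203 − (-1.831781)) / 0.229416 = 0.942578 / 0.229416 = 4.109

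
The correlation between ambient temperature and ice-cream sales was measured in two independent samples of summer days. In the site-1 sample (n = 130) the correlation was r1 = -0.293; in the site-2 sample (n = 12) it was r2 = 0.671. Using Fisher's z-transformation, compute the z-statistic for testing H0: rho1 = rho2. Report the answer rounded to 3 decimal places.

-3.231

z1 = atanh(-0.293) = -0.301845,  z2 = atanh(0.671) = 0.812560
SE = √(1/(n1−3) + 1/(n2−3)) = √(1/127 + 1/9) = √(0.0078740 + 0.1111111) = √0.1189851 = 0.344942
z = (z1 − z2)/SE = (-0.301845 − 0.812560) / 0.344942 = -1.114405 / 0.344942 = -3.231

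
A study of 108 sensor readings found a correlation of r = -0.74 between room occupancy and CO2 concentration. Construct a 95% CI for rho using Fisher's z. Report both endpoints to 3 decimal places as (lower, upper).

(-0.815, -0.641)

Fisher z: z_r = atanh(r) = ½·ln((1+(-0.74))/(1−(-0.74))) = -0.950479
SE(z) = 1/√(n−3) = 1/√105 = 0.097590
95% ⇒ z* = 1.960; margin = 1.960·0.097590 = 0.191276
CI on z-scale: (-1.141755, -0.759203)
Back-transform: tanh(-1.141755) = -0.815004, tanh(-0.759203) = -0.640607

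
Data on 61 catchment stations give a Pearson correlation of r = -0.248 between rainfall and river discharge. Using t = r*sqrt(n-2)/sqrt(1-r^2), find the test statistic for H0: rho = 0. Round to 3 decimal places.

1 − r² = 1 − 0.061504 = 0.938496;  √(1−r²) = 0.968760
√(n−2) = √59 = 7.681146
t = r·√(n−2)/√(1−r²) = -0.248 · 7.681146 / 0.968760 = -1.966

-1.966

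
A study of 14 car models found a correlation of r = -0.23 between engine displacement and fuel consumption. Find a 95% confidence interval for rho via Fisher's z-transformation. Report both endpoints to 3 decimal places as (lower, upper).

(-0.678, 0.342)

Fisher z: z_r = atanh(r) = ½·ln((1+(-0.23))/(1−(-0.23))) = -0.234189
SE(z) = 1/√(n−3) = 1/√11 = 0.301511
95% ⇒ z* = 1.960; margin = 1.960·0.301511 = 0.590962
CI on z-scale: (-0.825151, 0.356773)
Back-transform: tanh(-0.825151) = -0.677864, tanh(0.356773) = 0.342368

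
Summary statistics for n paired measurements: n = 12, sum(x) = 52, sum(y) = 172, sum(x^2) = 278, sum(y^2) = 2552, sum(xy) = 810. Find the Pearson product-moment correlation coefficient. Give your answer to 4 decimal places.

0.9572

S_xy = nΣxy − ΣxΣy = 12·810 − 52·172 = 9720 − 8944 = 776
S_xx = nΣx² − (Σx)² = 12·278 − 52² = 3336 − 2704 = 632
S_yy = nΣy² − (Σy)² = 12·2552 − 172² = 30624 − 29584 = 1040
r = S_xy / √(S_xx·S_yy) = 776 / √(632·1040) = 776 / √657280 = 776 / 810.7281 = 0.9572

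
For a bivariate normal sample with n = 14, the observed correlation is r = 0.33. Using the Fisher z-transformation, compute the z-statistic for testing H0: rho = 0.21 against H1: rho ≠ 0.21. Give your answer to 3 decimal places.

0.430

Fisher z: atanh(0.33) = 0.342828, atanh(0.21) = 0.213171
z = (z_r − z_0)·√(n−3) = (0.342828 − 0.213171)·√11 = 0.129657 · 3.316625 = 0.430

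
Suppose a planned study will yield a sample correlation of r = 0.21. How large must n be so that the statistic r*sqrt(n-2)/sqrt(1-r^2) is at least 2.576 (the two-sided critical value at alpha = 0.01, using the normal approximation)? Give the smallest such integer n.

r√(n−2)/√(1−r²) ≥ 2.576  ⇔  n−2 ≥ (2.576)²·(1−r²)/r²
(1−r²)/r² = (1−0.0441)/0.0441 = 21.6757
n ≥ 2 + 6.635776·21.6757 = 2 + 143.8351 = 145.8351
⌈145.8351⌉ = 146

146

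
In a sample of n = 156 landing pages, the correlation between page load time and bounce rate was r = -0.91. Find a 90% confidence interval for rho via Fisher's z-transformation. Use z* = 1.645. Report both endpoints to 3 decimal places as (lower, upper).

(-0.930, -0.884)

Fisher z: z_r = atanh(r) = ½·ln((1+(-0.91))/(1−(-0.91))) = -1.527524
SE(z) = 1/√(n−3) = 1/√153 = 0.080845
90% ⇒ z* = 1.645; margin = 1.645·0.080845 = 0.132990
CI on z-scale: (-1.660514, -1.394534)
Back-transform: tanh(-1.660514) = -0.930286, tanh(-1.394534) = -0.884164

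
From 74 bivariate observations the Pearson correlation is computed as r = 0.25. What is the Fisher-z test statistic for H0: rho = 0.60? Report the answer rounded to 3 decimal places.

z_r = atanh(0.25) = 0.255413,  z_0 = atanh(0.60) = 0.693147
SE = 1/√(n−3) = 1/√71 = 0.118678
z = (z_r − z_0)/SE = (0.255413 − 0.693147) / 0.118678 = -0.437734 / 0.118678 = -3.688

-3.688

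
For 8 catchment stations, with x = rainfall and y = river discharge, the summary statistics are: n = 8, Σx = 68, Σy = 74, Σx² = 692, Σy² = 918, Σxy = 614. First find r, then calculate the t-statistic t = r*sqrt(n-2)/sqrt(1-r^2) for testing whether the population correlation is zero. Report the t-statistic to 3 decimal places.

-0.226

Numerator: nΣxy − (Σx)(Σy) = 8·614 − (68)(74) = -120
Denominator: √[(nΣx²−(Σx)²)(nΣy²−(Σy)²)]
  nΣx²−(Σx)² = 8·692 − 4624 = 912;  nΣy²−(Σy)² = 8·918 − 5476 = 1868
  √(912·1868) = √1703616 = 1305.2264
r = -120 / 1305.2264 = -0.0919
t = r·√(n−2)/√(1−r²) = -0.0919·√6 / √(1−0.008446) = -0.225108 / 0.995768 = -0.226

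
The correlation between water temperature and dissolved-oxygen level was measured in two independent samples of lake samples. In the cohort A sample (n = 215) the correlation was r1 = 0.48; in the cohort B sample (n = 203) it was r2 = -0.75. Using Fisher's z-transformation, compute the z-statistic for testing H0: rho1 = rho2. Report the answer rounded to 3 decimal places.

15.176

Fisher z-transforms: z1 = atanh(0.48) = 0.522984, z2 = atanh(-0.75) = -0.972955; difference d = 1.495939
Var(d) = 1/212 + 1/200 = 0.0047170 + 0.0050000 = 0.0097170
z = d/√Var(d) = 1.495939 / √0.0097170 = 1.495939 / 0.098575 = 15.176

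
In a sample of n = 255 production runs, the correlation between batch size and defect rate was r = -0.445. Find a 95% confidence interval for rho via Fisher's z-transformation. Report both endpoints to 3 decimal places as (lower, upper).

z_r = atanh(-0.445) = -0.478448;  SE = 1/√(n−3) = 1/√252 = 0.062994
z-limits: -0.478448 ± 1.960·0.062994 = -0.478448 ± 0.123468 = [-0.601916, -0.354980]
ρ-limits: (tanh -0.601916, tanh -0.354980) = (-0.538, -0.341)

(-0.538, -0.341)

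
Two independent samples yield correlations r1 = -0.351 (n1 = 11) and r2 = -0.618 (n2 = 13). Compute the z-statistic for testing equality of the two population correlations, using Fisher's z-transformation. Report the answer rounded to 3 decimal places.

0.749

Fisher z-transforms: z1 = atanh(-0.351) = -0.366584, z2 = atanh(-0.618) = -0.721763; difference d = 0.355179
Var(d) = 1/8 + 1/10 = 0.1250000 + 0.1000000 = 0.2250000
z = d/√Var(d) = 0.355179 / √0.2250000 = 0.355179 / 0.474342 = 0.749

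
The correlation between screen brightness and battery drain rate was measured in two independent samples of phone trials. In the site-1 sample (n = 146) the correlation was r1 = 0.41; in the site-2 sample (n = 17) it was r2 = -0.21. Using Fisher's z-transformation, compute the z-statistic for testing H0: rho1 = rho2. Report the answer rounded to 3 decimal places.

2.317

Fisher z-transforms: z1 = atanh(0.41) = 0.435611, z2 = atanh(-0.21) = -0.213171; difference d = 0.648782
Var(d) = 1/143 + 1/14 = 0.0069930 + 0.0714286 = 0.0784216
z = d/√Var(d) = 0.648782 / √0.0784216 = 0.648782 / 0.280039 = 2.317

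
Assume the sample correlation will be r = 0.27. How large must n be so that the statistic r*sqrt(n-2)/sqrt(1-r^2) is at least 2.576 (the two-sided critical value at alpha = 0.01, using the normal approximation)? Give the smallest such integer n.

r√(n−2)/√(1−r²) ≥ 2.576  ⇔  n−2 ≥ (2.576)²·(1−r²)/r²
(1−r²)/r² = (1−0.0729)/0.0729 = 12.7174
n ≥ 2 + 6.635776·12.7174 = 2 + 84.3898 = 86.3898
⌈86.3898⌉ = 87

87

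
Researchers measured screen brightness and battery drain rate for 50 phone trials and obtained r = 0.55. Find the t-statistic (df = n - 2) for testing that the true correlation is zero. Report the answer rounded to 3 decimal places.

1 − r² = 1 − 0.3025 = 0.6975;  √(1−r²) = 0.835165
√(n−2) = √48 = 6.928203
t = r·√(n−2)/√(1−r²) = 0.55 · 6.928203 / 0.835165 = 4.563

4.563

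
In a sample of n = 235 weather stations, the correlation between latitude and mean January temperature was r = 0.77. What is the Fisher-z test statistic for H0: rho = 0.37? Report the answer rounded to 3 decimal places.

9.625

Fisher z: atanh(0.77) = 1.020328, atanh(0.37) = 0.388423
z = (z_r − z_0)·√(n−3) = (1.020328 − 0.388423)·√232 = 0.631905 · 15.231546 = 9.625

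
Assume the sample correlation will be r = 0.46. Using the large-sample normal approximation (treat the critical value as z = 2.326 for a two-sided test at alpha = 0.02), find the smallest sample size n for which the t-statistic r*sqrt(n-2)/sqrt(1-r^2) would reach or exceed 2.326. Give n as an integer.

23

Need r·√(n−2)/√(1−r²) ≥ 2.326
√(n−2) ≥ 2.326·√(1−0.2116) / 0.46 = 2.326·0.887919 / 0.46 = 4.4898
n−2 ≥ 20.1583  ⇒  n ≥ 22.1583
Smallest integer n = 23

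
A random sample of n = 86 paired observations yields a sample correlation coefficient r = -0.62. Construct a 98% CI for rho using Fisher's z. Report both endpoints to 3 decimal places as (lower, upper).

Fisher z: z_r = atanh(r) = ½·ln((1+(-0.62))/(1−(-0.62))) = -0.725005
SE(z) = 1/√(n−3) = 1/√83 = 0.109764
98% ⇒ z* = 2.326; margin = 2.326·0.109764 = 0.255311
CI on z-scale: (-0.980316, -0.469694)
Back-transform: tanh(-0.980316) = -0.753203, tanh(-0.469694) = -0.437952

(-0.753, -0.438)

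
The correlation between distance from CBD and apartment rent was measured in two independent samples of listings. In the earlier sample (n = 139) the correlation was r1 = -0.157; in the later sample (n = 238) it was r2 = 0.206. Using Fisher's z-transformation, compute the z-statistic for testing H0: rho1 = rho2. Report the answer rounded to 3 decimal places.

z1 = atanh(-0.157) = -0.158309,  z2 = atanh(0.206) = 0.208990
SE = √(1/(n1−3) + 1/(n2−3)) = √(1/136 + 1/235) = √(0.0073529 + 0.0042553) = √0.0116082 = 0.107741
z = (z1 − z2)/SE = (-0.158309 − 0.208990) / 0.107741 = -0.367299 / 0.107741 = -3.409

-3.409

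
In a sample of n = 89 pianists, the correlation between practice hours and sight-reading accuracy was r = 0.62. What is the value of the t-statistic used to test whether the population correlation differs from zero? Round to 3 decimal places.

7.371

1 − r² = 1 − 0.3844 = 0.6156;  √(1−r²) = 0.784602
√(n−2) = √87 = 9.327379
t = r·√(n−2)/√(1−r²) = 0.62 · 9.327379 / 0.784602 = 7.371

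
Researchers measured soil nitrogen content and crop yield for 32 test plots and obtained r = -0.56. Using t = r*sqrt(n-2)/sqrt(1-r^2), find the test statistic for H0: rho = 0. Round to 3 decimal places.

t = r·√(n−2) / √(1−r²) with r = -0.56, n = 32
  = -0.56·√30 / √(1 − 0.3136)
  = -0.56·5.477226 / 0.828493
  = -3.067247 / 0.828493 = -3.702

-3.702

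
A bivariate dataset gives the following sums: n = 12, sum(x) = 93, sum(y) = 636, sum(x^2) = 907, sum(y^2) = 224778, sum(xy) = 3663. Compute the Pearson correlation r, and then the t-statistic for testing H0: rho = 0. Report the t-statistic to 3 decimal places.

Numerator: nΣxy − (Σx)(Σy) = 12·3663 − (93)(636) = -15192
Denominator: √[(nΣx²−(Σx)²)(nΣy²−(Σy)²)]
  nΣx²−(Σx)² = 12·907 − 8649 = 2235;  nΣy²−(Σy)² = 12·224778 − 404496 = 2292840
  √(2235·2292840) = √5124497400 = 71585.5949
r = -15192 / 71585.5949 = -0.2122
t = r·√(n−2)/√(1−r²) = -0.2122·√10 / √(1−0.045029) = -0.671035 / 0.977226 = -0.687

-0.687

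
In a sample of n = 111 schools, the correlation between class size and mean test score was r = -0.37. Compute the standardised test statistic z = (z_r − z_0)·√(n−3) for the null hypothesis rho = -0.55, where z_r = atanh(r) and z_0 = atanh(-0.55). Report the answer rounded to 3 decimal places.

2.390

Fisher z: atanh(-0.37) = -0.388423, atanh(-0.55) = -0.618381
z = (z_r − z_0)·√(n−3) = (-0.388423 − (-0.618381))·√108 = 0.229958 · 10.392305 = 2.390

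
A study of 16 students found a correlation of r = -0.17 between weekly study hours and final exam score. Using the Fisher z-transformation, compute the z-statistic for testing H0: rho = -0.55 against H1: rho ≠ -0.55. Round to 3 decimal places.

1.611

Fisher z: atanh(-0.17) = -0.171667, atanh(-0.55) = -0.618381
z = (z_r − z_0)·√(n−3) = (-0.171667 − (-0.618381))·√13 = 0.446714 · 3.605551 = 1.611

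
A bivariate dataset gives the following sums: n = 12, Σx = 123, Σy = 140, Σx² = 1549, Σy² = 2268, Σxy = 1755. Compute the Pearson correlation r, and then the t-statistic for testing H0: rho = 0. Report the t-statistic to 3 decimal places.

3.566

Numerator: nΣxy − (Σx)(Σy) = 12·1755 − (123)(140) = 3840
Denominator: √[(nΣx²−(Σx)²)(nΣy²−(Σy)²)]
  nΣx²−(Σx)² = 12·1549 − 15129 = 3459;  nΣy²−(Σy)² = 12·2268 − 19600 = 7616
  √(3459·7616) = √26343744 = 5132.6157
r = 3840 / 5132.6157 = 0.7482
t = r·√(n−2)/√(1−r²) = 0.7482·√10 / √(1−0.559803) = 2.366016 / 0.663473 = 3.566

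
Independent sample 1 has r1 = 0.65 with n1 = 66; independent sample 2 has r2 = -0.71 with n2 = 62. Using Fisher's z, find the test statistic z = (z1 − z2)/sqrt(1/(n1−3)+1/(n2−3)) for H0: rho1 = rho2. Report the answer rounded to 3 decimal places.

9.176

Fisher z-transforms: z1 = atanh(0.65) = 0.775299, z2 = atanh(-0.71) = -0.887184; difference d = 1.662483
Var(d) = 1/63 + 1/59 = 0.0158730 + 0.0169492 = 0.0328222
z = d/√Var(d) = 1.662483 / √0.0328222 = 1.662483 / 0.181169 = 9.176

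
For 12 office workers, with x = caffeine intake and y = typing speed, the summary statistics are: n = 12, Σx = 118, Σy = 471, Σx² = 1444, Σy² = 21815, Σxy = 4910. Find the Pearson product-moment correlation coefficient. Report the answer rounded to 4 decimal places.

0.2866

S_xy = nΣxy − ΣxΣy = 12·4910 − 118·471 = 58920 − 55578 = 3342
S_xx = nΣx² − (Σx)² = 12·1444 − 118² = 17328 − 13924 = 3404
S_yy = nΣy² − (Σy)² = 12·21815 − 471² = 261780 − 221841 = 39939
r = S_xy / √(S_xx·S_yy) = 3342 / √(3404·39939) = 3342 / √135952356 = 3342 / 11659.8609 = 0.2866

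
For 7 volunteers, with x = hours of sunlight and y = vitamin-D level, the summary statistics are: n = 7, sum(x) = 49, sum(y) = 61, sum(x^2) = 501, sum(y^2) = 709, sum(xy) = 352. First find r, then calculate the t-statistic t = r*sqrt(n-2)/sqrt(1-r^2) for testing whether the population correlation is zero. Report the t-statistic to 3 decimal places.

-1.120

Numerator: nΣxy − (Σx)(Σy) = 7·352 − (49)(61) = -525
Denominator: √[(nΣx²−(Σx)²)(nΣy²−(Σy)²)]
  nΣx²−(Σx)² = 7·501 − 2401 = 1106;  nΣy²−(Σy)² = 7·709 − 3721 = 1242
  √(1106·1242) = √1373652 = 1172.0290
r = -525 / 1172.0290 = -0.4479
t = r·√(n−2)/√(1−r²) = -0.4479·√5 / √(1−0.200614) = -1.001535 / 0.894084 = -1.120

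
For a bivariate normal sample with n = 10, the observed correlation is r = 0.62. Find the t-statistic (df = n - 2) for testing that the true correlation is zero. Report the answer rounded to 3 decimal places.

t = r·√(n−2) / √(1−r²) with r = 0.62, n = 10
  = 0.62·√8 / √(1 − 0.3844)
  = 0.62·2.828427 / 0.784602
  = 1.753625 / 0.784602 = 2.235

2.235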